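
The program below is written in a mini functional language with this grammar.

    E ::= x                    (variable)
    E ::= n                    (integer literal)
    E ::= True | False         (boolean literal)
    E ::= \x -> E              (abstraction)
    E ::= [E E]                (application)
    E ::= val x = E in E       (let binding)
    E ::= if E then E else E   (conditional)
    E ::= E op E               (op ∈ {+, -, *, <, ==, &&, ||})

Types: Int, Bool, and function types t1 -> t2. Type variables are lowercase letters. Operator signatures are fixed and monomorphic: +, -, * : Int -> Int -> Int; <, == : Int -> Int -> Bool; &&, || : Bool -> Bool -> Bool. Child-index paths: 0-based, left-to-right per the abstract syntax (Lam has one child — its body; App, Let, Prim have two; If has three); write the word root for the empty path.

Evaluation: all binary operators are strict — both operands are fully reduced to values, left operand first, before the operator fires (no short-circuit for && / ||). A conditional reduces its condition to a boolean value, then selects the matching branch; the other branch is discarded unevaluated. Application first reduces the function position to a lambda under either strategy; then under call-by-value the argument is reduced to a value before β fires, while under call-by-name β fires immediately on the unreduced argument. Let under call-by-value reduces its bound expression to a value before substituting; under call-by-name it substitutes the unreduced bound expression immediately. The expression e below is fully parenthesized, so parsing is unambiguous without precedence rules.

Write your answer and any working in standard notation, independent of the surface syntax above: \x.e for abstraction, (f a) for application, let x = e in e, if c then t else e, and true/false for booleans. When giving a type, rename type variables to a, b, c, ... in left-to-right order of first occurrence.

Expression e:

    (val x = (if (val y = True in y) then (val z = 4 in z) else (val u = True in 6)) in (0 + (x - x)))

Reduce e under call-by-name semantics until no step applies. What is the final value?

Working:
step 0: (let x = (if (let y = true in y) then (let z = 4 in z) else (let u = true in 6)) in (0 + (x - x)))
step 1: [let@root] (0 + ((if (let y = true in y) then (let z = 4 in z) else (let u = true in 6)) - (if (let y = true in y) then (let z = 4 in z) else (let u = true in 6))))
step 2: [let@1.0.0] (0 + ((if true then (let z = 4 in z) else (let u = true in 6)) - (if (let y = true in y) then (let z = 4 in z) else (let u = true in 6))))
step 3: [if@1.0] (0 + ((let z = 4 in z) - (if (let y = true in y) then (let z = 4 in z) else (let u = true in 6))))
step 4: [let@1.0] (0 + (4 - (if (let y = true in y) then (let z = 4 in z) else (let u = true in 6))))
step 5: [let@1.1.0] (0 + (4 - (if true then (let z = 4 in z) else (let u = true in 6))))
step 6: [if@1.1] (0 + (4 - (let z = 4 in z)))
step 7: [let@1.1] (0 + (4 - 4))
step 8: [delta@1] (0 + 0)
step 9: [delta@root] 0

Answer: 0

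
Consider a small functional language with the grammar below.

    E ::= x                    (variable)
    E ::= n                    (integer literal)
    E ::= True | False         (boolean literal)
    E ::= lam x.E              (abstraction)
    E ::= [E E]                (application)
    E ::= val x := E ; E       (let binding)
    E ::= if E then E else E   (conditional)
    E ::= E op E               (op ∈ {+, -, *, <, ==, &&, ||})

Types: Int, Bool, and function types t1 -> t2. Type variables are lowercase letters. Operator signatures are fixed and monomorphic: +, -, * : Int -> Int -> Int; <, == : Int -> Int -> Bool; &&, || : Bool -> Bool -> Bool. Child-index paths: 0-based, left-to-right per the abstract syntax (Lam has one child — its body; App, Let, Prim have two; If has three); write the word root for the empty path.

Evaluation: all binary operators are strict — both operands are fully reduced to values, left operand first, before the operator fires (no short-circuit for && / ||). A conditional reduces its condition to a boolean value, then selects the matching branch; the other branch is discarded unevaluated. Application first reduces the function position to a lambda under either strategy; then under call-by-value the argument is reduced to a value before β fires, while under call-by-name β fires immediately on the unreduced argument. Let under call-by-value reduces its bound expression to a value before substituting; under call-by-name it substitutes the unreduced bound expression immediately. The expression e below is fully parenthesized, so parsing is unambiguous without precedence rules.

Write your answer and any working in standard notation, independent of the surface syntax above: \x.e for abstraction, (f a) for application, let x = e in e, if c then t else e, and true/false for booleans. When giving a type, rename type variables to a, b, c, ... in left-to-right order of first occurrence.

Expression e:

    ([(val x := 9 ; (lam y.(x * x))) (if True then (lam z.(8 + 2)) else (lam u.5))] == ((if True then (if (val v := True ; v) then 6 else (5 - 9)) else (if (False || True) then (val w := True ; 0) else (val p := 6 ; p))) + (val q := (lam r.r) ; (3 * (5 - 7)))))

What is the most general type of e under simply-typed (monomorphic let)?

Derivation:
let x : Int
x : Int
  unify Int ~ Int
x : Int
  unify Int ~ Int
\y._ : a -> Int
  unify Bool ~ Bool
  unify Int ~ Int
  unify Int ~ Int
\z._ : b -> Int
\u._ : c -> Int
  unify b -> Int ~ c -> Int
  unify b ~ c
  unify Int ~ Int
  unify a -> Int ~ (c -> Int) -> d
  unify a ~ c -> Int
  unify Int ~ d
_ _ : Int
  unify Int ~ Int
  unify Bool ~ Bool
let v : Bool
v : Bool
  unify Bool ~ Bool
  unify Int ~ Int
  unify Int ~ Int
  unify Int ~ Int
  unify Bool ~ Bool
  unify Bool ~ Bool
  unify Bool ~ Bool
let w : Bool
let p : Int
p : Int
  unify Int ~ Int
  unify Int ~ Int
  unify Int ~ Int
r : e
\r._ : e -> e
let q : e -> e
  unify Int ~ Int
  unify Int ~ Int
  unify Int ~ Int
  unify Int ~ Int
  unify Int ~ Int
  unify Int ~ Int

Answer: Bool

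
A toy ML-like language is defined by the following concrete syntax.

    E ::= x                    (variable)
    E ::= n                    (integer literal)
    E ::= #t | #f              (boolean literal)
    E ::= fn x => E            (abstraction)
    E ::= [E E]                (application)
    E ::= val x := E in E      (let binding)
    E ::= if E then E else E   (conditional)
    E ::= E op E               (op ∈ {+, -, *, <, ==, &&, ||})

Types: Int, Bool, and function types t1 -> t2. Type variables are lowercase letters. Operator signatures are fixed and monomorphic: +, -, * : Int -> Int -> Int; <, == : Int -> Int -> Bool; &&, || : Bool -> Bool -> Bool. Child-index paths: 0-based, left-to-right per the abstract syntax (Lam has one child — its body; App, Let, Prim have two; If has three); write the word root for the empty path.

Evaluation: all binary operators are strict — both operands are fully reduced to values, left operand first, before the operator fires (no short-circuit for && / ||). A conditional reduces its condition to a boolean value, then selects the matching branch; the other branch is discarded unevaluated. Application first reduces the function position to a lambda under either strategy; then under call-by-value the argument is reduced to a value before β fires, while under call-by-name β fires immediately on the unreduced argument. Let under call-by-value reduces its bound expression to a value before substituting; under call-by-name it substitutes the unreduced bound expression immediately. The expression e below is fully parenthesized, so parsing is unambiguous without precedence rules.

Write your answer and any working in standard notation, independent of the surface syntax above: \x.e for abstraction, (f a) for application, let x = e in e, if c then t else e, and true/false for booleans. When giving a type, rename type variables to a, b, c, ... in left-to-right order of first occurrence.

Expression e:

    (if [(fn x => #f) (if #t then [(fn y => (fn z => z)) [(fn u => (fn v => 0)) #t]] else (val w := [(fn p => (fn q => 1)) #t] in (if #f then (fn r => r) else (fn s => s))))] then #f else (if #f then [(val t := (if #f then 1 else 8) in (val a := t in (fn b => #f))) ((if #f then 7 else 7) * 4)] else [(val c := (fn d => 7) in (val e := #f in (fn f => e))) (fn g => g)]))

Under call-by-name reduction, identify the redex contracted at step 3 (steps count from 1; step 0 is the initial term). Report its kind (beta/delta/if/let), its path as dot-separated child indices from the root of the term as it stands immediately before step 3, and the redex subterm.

Answer: if at root : (if false then ((let t = (if false then 1 else 8) in (let a = t in (\b.false))) ((if false then 7 else 7) * 4)) else ((let c = (\d.7) in (let e = false in (\f.e))) (\g.g)))

Derivation:
step 0: (if ((\x.false) (if true then ((\y.(\z.z)) ((\u.(\v.0)) true)) else (let w = ((\p.(\q.1)) true) in (if false then (\r.r) else (\s.s))))) then false else (if false then ((let t = (if false then 1 else 8) in (let a = t in (\b.false))) ((if false then 7 else 7) * 4)) else ((let c = (\d.7) in (let e = false in (\f.e))) (\g.g))))
step 1: [beta@0] (if false then false else (if false then ((let t = (if false then 1 else 8) in (let a = t in (\b.false))) ((if false then 7 else 7) * 4)) else ((let c = (\d.7) in (let e = false in (\f.e))) (\g.g))))
step 2: [if@root] (if false then ((let t = (if false then 1 else 8) in (let a = t in (\b.false))) ((if false then 7 else 7) * 4)) else ((let c = (\d.7) in (let e = false in (\f.e))) (\g.g)))
step 3: [if@root] ((let c = (\d.7) in (let e = false in (\f.e))) (\g.g))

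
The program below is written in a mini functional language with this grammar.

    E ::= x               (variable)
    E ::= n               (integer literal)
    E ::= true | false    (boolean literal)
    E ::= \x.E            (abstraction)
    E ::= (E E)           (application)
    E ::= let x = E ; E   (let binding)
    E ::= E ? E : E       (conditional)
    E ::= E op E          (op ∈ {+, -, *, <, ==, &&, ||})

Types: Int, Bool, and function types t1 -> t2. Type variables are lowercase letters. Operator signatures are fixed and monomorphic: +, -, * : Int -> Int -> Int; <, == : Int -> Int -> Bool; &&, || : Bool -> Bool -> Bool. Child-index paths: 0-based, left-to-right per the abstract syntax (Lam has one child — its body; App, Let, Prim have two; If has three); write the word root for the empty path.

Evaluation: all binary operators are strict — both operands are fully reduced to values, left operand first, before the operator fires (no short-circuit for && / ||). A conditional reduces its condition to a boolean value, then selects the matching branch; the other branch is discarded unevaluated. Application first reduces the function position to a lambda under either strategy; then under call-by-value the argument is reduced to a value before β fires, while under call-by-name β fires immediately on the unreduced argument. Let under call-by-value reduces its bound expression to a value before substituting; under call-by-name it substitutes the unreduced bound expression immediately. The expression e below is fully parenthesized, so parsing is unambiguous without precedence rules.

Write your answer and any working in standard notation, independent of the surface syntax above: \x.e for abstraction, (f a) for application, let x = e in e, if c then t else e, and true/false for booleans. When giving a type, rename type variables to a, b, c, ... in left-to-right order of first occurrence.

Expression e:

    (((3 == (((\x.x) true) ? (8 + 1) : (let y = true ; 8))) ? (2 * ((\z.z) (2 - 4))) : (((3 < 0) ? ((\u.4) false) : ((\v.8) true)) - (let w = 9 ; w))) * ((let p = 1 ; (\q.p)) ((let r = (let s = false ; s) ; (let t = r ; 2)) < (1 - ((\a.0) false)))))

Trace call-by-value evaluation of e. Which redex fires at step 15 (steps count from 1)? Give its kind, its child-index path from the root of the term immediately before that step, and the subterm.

Trace:
step 0: ((if (3 == (if ((\x.x) true) then (8 + 1) else (let y = true in 8))) then (2 * ((\z.z) (2 - 4))) else ((if (3 < 0) then ((\u.4) false) else ((\v.8) true)) - (let w = 9 in w))) * ((let p = 1 in (\q.p)) ((let r = (let s = false in s) in (let t = r in 2)) < (1 - ((\a.0) false)))))
step 1: [beta@0.0.1.0] ((if (3 == (if true then (8 + 1) else (let y = true in 8))) then (2 * ((\z.z) (2 - 4))) else ((if (3 < 0) then ((\u.4) false) else ((\v.8) true)) - (let w = 9 in w))) * ((let p = 1 in (\q.p)) ((let r = (let s = false in s) in (let t = r in 2)) < (1 - ((\a.0) false)))))
step 2: [if@0.0.1] ((if (3 == (8 + 1)) then (2 * ((\z.z) (2 - 4))) else ((if (3 < 0) then ((\u.4) false) else ((\v.8) true)) - (let w = 9 in w))) * ((let p = 1 in (\q.p)) ((let r = (let s = false in s) in (let t = r in 2)) < (1 - ((\a.0) false)))))
step 3: [delta@0.0.1] ((if (3 == 9) then (2 * ((\z.z) (2 - 4))) else ((if (3 < 0) then ((\u.4) false) else ((\v.8) true)) - (let w = 9 in w))) * ((let p = 1 in (\q.p)) ((let r = (let s = false in s) in (let t = r in 2)) < (1 - ((\a.0) false)))))
step 4: [delta@0.0] ((if false then (2 * ((\z.z) (2 - 4))) else ((if (3 < 0) then ((\u.4) false) else ((\v.8) true)) - (let w = 9 in w))) * ((let p = 1 in (\q.p)) ((let r = (let s = false in s) in (let t = r in 2)) < (1 - ((\a.0) false)))))
step 5: [if@0] (((if (3 < 0) then ((\u.4) false) else ((\v.8) true)) - (let w = 9 in w)) * ((let p = 1 in (\q.p)) ((let r = (let s = false in s) in (let t = r in 2)) < (1 - ((\a.0) false)))))
step 6: [delta@0.0.0] (((if false then ((\u.4) false) else ((\v.8) true)) - (let w = 9 in w)) * ((let p = 1 in (\q.p)) ((let r = (let s = false in s) in (let t = r in 2)) < (1 - ((\a.0) false)))))
step 7: [if@0.0] ((((\v.8) true) - (let w = 9 in w)) * ((let p = 1 in (\q.p)) ((let r = (let s = false in s) in (let t = r in 2)) < (1 - ((\a.0) false)))))
step 8: [beta@0.0] ((8 - (let w = 9 in w)) * ((let p = 1 in (\q.p)) ((let r = (let s = false in s) in (let t = r in 2)) < (1 - ((\a.0) false)))))
step 9: [let@0.1] ((8 - 9) * ((let p = 1 in (\q.p)) ((let r = (let s = false in s) in (let t = r in 2)) < (1 - ((\a.0) false)))))
step 10: [delta@0] (-1 * ((let p = 1 in (\q.p)) ((let r = (let s = false in s) in (let t = r in 2)) < (1 - ((\a.0) false)))))
step 11: [let@1.0] (-1 * ((\q.1) ((let r = (let s = false in s) in (let t = r in 2)) < (1 - ((\a.0) false)))))
step 12: [let@1.1.0.0] (-1 * ((\q.1) ((let r = false in (let t = r in 2)) < (1 - ((\a.0) false)))))
step 13: [let@1.1.0] (-1 * ((\q.1) ((let t = false in 2) < (1 - ((\a.0) false)))))
step 14: [let@1.1.0] (-1 * ((\q.1) (2 < (1 - ((\a.0) false)))))
step 15: [beta@1.1.1.1] (-1 * ((\q.1) (2 < (1 - 0))))

Answer: beta at 1.1.1.1 : ((\a.0) false)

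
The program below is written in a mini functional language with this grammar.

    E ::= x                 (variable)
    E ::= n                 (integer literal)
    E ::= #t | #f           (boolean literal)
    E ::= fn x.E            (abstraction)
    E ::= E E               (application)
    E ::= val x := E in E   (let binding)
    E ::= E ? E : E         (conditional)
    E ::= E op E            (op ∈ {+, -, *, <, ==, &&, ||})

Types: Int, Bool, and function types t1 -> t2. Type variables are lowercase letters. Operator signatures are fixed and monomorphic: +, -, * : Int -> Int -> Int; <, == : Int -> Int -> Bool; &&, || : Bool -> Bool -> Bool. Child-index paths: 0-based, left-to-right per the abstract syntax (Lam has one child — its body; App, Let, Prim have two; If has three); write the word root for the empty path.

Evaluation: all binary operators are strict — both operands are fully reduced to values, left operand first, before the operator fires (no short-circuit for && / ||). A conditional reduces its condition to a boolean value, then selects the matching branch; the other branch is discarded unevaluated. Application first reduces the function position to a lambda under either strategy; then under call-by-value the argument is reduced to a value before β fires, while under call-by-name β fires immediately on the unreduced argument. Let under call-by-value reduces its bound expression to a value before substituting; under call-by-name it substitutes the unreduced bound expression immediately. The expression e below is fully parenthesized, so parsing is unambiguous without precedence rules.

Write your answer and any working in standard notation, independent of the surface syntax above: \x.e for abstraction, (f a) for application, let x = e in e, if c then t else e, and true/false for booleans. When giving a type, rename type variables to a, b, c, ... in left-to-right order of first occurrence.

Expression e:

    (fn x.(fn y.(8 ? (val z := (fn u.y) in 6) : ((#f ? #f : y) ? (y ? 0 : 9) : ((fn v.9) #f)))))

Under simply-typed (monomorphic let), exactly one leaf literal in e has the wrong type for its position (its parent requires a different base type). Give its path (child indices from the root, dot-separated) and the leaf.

Answer: 0.0.0 : 8

Derivation:
  unify Int ~ Bool
  FAIL: mismatch Int ~ Bool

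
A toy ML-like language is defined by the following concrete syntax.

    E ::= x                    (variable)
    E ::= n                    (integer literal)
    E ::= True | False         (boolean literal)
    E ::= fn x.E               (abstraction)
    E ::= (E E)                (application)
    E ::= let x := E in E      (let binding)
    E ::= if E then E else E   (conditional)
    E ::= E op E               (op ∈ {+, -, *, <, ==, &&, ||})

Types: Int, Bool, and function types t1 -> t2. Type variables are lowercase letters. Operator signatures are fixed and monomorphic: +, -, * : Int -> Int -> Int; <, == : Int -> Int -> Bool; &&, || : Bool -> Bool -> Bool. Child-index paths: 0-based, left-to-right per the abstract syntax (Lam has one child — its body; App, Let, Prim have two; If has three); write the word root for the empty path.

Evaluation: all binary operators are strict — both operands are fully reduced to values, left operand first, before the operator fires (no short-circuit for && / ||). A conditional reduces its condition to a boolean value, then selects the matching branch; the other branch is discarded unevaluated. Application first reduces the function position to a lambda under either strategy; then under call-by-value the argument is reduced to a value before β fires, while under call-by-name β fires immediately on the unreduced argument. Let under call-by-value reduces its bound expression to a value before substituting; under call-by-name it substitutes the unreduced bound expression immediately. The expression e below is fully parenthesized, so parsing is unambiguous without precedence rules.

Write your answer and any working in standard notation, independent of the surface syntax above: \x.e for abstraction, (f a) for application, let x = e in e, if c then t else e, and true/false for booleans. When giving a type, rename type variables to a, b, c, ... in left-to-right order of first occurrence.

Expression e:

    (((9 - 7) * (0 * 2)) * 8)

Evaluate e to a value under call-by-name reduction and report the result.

Answer: 0

Working:
step 0: (((9 - 7) * (0 * 2)) * 8)
step 1: [delta@0.0] ((2 * (0 * 2)) * 8)
step 2: [delta@0.1] ((2 * 0) * 8)
step 3: [delta@0] (0 * 8)
step 4: [delta@root] 0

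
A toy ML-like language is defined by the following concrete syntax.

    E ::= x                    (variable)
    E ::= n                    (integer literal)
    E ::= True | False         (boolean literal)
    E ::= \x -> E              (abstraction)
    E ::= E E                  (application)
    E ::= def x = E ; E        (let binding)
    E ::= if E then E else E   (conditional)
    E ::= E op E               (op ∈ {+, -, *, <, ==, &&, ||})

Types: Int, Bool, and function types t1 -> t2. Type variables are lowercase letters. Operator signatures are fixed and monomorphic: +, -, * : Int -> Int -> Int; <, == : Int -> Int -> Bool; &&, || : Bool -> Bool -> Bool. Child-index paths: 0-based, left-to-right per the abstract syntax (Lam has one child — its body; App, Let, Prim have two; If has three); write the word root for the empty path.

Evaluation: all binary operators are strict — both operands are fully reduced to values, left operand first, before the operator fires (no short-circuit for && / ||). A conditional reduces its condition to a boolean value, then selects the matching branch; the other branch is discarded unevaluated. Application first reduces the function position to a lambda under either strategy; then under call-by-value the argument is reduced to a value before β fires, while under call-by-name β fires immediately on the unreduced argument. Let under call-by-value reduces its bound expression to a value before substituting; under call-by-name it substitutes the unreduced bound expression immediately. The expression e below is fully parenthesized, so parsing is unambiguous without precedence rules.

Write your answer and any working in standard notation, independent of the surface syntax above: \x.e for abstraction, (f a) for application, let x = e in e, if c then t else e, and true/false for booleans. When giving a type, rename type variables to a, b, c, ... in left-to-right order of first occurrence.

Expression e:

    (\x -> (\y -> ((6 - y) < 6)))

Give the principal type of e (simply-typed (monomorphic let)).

Answer: a -> Int -> Bool

Derivation:
  unify Int ~ Int
y : b
  unify b ~ Int
  unify Int ~ Int
  unify Int ~ Int
\y._ : Int -> Bool
\x._ : a -> Int -> Bool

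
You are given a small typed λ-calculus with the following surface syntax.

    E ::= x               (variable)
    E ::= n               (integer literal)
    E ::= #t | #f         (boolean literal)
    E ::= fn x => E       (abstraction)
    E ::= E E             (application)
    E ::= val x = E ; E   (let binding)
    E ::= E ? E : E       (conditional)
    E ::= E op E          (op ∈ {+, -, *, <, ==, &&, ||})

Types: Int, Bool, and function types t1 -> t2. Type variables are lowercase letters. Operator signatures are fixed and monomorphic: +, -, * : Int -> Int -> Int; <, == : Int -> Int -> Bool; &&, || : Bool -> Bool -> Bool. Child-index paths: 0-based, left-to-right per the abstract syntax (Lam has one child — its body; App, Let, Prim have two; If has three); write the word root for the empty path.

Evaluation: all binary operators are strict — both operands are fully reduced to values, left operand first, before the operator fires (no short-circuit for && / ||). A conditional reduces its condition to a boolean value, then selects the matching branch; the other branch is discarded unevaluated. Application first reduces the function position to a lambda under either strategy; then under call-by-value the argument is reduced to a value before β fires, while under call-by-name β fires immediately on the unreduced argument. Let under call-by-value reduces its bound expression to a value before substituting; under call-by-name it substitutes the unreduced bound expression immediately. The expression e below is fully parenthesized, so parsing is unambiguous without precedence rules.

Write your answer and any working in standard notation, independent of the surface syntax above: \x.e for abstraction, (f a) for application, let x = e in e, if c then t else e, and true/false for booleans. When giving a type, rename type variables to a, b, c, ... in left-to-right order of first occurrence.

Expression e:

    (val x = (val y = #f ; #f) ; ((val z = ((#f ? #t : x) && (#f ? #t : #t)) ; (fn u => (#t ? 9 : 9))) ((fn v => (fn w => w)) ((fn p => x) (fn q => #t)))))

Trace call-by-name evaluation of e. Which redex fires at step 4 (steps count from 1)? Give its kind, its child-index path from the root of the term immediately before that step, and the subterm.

Derivation:
step 0: (let x = (let y = false in false) in ((let z = ((if false then true else x) && (if false then true else true)) in (\u.(if true then 9 else 9))) ((\v.(\w.w)) ((\p.x) (\q.true)))))
step 1: [let@root] ((let z = ((if false then true else (let y = false in false)) && (if false then true else true)) in (\u.(if true then 9 else 9))) ((\v.(\w.w)) ((\p.(let y = false in false)) (\q.true))))
step 2: [let@0] ((\u.(if true then 9 else 9)) ((\v.(\w.w)) ((\p.(let y = false in false)) (\q.true))))
step 3: [beta@root] (if true then 9 else 9)
step 4: [if@root] 9

Answer: if at root : (if true then 9 else 9)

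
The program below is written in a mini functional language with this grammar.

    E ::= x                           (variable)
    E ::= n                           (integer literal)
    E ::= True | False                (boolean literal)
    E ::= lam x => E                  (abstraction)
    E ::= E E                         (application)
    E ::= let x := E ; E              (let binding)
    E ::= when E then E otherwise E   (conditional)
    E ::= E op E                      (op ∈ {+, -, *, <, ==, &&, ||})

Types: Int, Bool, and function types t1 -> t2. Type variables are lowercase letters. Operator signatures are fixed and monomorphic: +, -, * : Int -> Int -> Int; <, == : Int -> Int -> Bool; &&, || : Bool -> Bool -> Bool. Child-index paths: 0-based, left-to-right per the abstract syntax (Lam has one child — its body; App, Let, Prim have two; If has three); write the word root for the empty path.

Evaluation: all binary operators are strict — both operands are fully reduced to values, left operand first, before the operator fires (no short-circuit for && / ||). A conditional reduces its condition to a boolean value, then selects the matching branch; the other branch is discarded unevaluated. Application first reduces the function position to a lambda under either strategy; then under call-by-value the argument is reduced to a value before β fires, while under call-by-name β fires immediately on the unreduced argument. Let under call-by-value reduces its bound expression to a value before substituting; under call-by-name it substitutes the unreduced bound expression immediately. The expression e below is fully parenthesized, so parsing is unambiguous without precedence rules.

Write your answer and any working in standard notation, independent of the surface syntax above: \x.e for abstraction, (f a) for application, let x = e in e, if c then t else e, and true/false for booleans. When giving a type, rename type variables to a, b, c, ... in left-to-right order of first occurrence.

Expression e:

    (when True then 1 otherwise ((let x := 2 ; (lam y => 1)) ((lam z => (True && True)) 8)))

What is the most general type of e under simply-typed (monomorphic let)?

Answer: Int

Derivation:
  unify Bool ~ Bool
let x : Int
\y._ : a -> Int
  unify Bool ~ Bool
  unify Bool ~ Bool
\z._ : b -> Bool
  unify b -> Bool ~ Int -> c
  unify b ~ Int
  unify Bool ~ c
_ _ : Bool
  unify a -> Int ~ Bool -> d
  unify a ~ Bool
  unify Int ~ d
_ _ : Int
  unify Int ~ Int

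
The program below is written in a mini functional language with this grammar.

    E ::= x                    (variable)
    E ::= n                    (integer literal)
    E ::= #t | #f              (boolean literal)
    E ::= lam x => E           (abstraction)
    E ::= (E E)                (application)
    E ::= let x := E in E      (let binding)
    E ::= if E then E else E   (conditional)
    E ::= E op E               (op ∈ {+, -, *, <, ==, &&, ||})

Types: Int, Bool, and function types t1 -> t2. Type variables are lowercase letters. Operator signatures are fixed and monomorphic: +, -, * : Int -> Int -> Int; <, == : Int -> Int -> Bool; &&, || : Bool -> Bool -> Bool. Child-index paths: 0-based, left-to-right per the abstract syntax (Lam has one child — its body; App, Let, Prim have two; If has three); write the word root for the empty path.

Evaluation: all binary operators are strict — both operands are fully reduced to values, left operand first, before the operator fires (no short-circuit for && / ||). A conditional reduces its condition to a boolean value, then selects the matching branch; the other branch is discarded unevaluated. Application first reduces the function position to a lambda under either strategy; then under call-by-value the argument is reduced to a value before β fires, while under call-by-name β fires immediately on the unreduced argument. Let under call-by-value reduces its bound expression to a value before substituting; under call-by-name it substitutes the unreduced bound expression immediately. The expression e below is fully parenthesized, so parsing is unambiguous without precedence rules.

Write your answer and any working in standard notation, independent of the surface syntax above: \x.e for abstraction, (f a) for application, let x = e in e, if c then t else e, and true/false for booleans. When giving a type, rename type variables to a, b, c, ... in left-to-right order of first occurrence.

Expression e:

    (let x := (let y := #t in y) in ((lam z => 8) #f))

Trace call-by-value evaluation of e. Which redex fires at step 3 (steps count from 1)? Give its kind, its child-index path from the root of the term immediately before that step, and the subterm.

Working:
step 0: (let x = (let y = true in y) in ((\z.8) false))
step 1: [let@0] (let x = true in ((\z.8) false))
step 2: [let@root] ((\z.8) false)
step 3: [beta@root] 8

Answer: beta at root : ((\z.8) false)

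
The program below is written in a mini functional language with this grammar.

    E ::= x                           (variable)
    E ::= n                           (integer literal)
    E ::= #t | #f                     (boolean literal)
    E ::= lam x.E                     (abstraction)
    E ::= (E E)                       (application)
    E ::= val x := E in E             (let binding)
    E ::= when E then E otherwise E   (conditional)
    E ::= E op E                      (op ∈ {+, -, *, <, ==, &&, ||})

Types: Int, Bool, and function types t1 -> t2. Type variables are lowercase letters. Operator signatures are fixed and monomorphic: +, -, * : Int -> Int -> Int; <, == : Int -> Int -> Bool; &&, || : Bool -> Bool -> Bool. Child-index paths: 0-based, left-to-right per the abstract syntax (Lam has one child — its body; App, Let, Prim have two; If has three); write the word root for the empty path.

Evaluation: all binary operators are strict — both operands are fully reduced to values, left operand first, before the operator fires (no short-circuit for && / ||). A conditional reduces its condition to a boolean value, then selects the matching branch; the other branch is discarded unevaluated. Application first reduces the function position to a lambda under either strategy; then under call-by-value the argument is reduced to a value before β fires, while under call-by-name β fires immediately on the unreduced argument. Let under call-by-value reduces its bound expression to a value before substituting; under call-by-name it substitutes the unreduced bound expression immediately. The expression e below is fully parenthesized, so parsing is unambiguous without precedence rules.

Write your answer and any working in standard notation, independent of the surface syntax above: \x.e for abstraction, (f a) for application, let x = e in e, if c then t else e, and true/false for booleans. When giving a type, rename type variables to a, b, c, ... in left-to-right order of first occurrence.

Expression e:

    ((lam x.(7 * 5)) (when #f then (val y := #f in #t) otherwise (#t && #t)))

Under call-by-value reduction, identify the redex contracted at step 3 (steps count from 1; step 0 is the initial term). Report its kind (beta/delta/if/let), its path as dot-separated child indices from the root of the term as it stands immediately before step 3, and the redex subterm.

Trace:
step 0: ((\x.(7 * 5)) (if false then (let y = false in true) else (true && true)))
step 1: [if@1] ((\x.(7 * 5)) (true && true))
step 2: [delta@1] ((\x.(7 * 5)) true)
step 3: [beta@root] (7 * 5)

Answer: beta at root : ((\x.(7 * 5)) true)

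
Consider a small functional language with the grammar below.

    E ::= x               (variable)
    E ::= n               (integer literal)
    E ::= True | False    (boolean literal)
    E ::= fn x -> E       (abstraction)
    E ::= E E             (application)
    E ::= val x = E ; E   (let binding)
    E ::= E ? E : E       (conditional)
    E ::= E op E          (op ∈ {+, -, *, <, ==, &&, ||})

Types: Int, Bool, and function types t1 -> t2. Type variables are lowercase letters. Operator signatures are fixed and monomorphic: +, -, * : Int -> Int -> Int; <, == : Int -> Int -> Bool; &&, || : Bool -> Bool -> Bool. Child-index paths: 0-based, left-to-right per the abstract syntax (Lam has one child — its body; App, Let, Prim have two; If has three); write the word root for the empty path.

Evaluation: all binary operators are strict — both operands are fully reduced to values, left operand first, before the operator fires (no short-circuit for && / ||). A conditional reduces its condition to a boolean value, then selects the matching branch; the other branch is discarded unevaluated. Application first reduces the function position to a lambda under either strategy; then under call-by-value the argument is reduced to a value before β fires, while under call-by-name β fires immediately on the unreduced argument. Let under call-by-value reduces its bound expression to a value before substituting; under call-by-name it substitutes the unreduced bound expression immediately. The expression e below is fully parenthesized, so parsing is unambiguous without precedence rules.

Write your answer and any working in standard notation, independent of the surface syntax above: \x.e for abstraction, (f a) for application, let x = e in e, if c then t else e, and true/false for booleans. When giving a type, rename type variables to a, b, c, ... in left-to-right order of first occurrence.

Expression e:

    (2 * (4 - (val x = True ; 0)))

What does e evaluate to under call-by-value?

Trace:
step 0: (2 * (4 - (let x = true in 0)))
step 1: [let@1.1] (2 * (4 - 0))
step 2: [delta@1] (2 * 4)
step 3: [delta@root] 8

Answer: 8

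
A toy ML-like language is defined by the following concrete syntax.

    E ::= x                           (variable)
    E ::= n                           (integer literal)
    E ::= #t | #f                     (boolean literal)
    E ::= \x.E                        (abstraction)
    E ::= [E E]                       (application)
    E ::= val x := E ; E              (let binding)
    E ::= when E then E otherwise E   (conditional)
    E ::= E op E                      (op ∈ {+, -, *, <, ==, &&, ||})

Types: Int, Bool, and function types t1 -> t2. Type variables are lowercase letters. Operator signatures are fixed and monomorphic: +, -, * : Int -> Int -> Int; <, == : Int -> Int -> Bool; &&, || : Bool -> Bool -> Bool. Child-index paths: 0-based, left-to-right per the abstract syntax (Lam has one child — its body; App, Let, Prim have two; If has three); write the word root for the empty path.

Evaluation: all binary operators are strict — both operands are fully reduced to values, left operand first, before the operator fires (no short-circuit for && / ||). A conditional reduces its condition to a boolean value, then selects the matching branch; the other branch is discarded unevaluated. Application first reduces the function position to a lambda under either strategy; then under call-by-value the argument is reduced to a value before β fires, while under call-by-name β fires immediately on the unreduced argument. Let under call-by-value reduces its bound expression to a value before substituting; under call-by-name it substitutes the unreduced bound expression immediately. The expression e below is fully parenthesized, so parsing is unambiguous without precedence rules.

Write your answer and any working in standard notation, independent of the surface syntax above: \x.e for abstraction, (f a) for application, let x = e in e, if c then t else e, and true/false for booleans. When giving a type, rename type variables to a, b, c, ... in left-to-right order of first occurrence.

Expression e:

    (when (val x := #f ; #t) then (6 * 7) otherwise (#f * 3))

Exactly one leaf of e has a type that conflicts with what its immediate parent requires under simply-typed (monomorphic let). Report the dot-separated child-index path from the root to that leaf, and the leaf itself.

Trace:
let x : Bool
  unify Bool ~ Bool
  unify Int ~ Int
  unify Int ~ Int
  unify Bool ~ Int
  FAIL: mismatch Bool ~ Int

Answer: 2.0 : false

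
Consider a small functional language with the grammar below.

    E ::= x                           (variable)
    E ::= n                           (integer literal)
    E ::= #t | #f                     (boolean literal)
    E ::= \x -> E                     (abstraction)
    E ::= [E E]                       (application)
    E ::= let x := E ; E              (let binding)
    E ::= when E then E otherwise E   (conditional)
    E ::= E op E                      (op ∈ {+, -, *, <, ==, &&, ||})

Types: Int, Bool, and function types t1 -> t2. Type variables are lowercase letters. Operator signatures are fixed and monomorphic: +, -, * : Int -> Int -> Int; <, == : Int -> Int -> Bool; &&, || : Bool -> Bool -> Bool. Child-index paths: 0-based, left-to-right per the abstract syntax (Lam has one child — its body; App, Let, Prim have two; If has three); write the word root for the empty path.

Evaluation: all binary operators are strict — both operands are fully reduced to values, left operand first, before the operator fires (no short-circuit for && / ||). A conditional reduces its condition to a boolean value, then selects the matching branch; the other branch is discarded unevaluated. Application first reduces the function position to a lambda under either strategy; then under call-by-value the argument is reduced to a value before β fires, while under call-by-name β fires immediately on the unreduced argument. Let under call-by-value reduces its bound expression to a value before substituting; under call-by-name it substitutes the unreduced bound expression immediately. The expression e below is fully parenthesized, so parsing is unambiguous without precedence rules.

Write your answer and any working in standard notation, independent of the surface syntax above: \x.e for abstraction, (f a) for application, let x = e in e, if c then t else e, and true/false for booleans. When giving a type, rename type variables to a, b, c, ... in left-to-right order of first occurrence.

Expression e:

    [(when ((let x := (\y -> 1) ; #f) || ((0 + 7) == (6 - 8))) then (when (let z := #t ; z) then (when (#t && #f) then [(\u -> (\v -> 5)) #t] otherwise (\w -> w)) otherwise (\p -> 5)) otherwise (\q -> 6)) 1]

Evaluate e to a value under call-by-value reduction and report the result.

Trace:
step 0: ((if ((let x = (\y.1) in false) || ((0 + 7) == (6 - 8))) then (if (let z = true in z) then (if (true && false) then ((\u.(\v.5)) true) else (\w.w)) else (\p.5)) else (\q.6)) 1)
step 1: [let@0.0.0] ((if (false || ((0 + 7) == (6 - 8))) then (if (let z = true in z) then (if (true && false) then ((\u.(\v.5)) true) else (\w.w)) else (\p.5)) else (\q.6)) 1)
step 2: [delta@0.0.1.0] ((if (false || (7 == (6 - 8))) then (if (let z = true in z) then (if (true && false) then ((\u.(\v.5)) true) else (\w.w)) else (\p.5)) else (\q.6)) 1)
step 3: [delta@0.0.1.1] ((if (false || (7 == -2)) then (if (let z = true in z) then (if (true && false) then ((\u.(\v.5)) true) else (\w.w)) else (\p.5)) else (\q.6)) 1)
step 4: [delta@0.0.1] ((if (false || false) then (if (let z = true in z) then (if (true && false) then ((\u.(\v.5)) true) else (\w.w)) else (\p.5)) else (\q.6)) 1)
step 5: [delta@0.0] ((if false then (if (let z = true in z) then (if (true && false) then ((\u.(\v.5)) true) else (\w.w)) else (\p.5)) else (\q.6)) 1)
step 6: [if@0] ((\q.6) 1)
step 7: [beta@root] 6

Answer: 6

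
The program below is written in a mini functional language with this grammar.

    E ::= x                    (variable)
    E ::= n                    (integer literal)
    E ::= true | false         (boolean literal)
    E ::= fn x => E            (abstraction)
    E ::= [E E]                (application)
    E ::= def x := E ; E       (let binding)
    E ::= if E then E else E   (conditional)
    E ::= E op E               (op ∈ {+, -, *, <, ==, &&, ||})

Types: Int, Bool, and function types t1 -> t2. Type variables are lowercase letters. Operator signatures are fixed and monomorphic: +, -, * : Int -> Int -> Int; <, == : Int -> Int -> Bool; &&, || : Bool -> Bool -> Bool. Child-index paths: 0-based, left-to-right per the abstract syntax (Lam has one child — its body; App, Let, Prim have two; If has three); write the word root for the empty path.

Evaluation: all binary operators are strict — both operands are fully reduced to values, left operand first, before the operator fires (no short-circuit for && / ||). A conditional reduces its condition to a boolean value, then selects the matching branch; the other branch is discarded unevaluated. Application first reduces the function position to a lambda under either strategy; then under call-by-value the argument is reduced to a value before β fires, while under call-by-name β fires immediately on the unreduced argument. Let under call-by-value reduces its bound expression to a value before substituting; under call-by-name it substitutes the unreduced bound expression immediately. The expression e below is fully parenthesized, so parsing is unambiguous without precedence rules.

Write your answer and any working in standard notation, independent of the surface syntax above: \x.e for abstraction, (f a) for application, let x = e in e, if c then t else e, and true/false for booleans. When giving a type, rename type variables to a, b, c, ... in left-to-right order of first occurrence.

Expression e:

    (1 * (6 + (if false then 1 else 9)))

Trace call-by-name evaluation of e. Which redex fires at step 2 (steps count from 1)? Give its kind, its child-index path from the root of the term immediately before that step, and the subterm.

Derivation:
step 0: (1 * (6 + (if false then 1 else 9)))
step 1: [if@1.1] (1 * (6 + 9))
step 2: [delta@1] (1 * 15)

Answer: delta at 1 : (6 + 9)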